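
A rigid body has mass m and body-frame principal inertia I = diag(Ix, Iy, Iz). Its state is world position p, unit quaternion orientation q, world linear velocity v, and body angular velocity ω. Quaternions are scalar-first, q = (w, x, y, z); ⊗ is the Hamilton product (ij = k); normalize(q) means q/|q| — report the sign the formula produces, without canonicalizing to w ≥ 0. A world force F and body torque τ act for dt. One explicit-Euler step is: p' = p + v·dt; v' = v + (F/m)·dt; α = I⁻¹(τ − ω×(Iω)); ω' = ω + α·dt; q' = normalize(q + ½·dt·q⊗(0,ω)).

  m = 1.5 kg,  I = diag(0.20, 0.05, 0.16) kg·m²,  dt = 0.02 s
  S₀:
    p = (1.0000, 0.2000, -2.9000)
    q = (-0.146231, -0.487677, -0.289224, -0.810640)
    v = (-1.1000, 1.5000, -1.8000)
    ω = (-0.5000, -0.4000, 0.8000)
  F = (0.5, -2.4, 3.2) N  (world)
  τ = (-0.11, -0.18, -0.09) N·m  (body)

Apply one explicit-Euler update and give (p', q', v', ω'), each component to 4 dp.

p' = (0.9780, 0.2300, -2.9360)
q' = (-0.1433, -0.4925, -0.2807, -0.8113)
v' = (-1.0933, 1.4680, -1.7573)
ω' = (-0.5075, -0.4656, 0.7925)

a = F/m = (0.3333, -1.6000, 2.1333)
p + v·dt = (0.9780, 0.2300, -2.9360)
new velocity v' = (-1.0933, 1.4680, -1.7573)
precession coupling ω×(Iω) = (-0.0352, -0.0160, -0.0300)
angular accel α = (-0.3740, -3.2800, -0.3750)
new body rate ω' = (-0.5075, -0.4656, 0.7925)
2q̇ = q⊗(0,ω) = (0.2889839, -0.4825197, 0.8539540, -0.0665260)
q' = normalize(q + ½dt·q⊗(0,ω)) = (-0.1433, -0.4925, -0.2807, -0.8113)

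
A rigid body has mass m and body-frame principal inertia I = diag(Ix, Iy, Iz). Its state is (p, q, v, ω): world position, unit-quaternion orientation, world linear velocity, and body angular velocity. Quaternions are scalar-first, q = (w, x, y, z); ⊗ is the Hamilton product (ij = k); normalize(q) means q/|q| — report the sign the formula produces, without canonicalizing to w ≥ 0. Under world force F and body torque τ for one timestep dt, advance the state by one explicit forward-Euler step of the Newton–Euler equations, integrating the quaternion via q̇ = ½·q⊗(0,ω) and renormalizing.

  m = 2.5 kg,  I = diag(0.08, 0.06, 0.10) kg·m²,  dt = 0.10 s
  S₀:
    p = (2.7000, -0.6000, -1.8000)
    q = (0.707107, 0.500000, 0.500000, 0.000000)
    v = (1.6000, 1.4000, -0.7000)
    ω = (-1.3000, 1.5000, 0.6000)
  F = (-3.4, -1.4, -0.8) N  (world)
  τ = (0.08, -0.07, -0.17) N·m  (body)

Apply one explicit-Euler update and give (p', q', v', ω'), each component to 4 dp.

p' = (2.8600, -0.4600, -1.8700)
q' = (0.6984, 0.4665, 0.5352, 0.0907)
v' = (1.4640, 1.3440, -0.7320)
ω' = (-1.2450, 1.3573, 0.3910)

ω×(Iω) gyroscopic = (0.0360, 0.0156, 0.0390)
(τ − ω×Iω)/I = (0.5500, -1.4267, -2.0900)
new body rate ω' = (-1.2450, 1.3573, 0.3910)
2q̇ = q⊗(0,ω) = (-0.1000000, -0.6192391, 0.7606605, 1.8242642)
q + ½dt·q⊗(0,ω), renormalized = (0.6984, 0.4665, 0.5352, 0.0907)
linear accel F/m = (-1.3600, -0.5600, -0.3200)
p + v·dt = (2.8600, -0.4600, -1.8700)
new velocity v' = (1.4640, 1.3440, -0.7320)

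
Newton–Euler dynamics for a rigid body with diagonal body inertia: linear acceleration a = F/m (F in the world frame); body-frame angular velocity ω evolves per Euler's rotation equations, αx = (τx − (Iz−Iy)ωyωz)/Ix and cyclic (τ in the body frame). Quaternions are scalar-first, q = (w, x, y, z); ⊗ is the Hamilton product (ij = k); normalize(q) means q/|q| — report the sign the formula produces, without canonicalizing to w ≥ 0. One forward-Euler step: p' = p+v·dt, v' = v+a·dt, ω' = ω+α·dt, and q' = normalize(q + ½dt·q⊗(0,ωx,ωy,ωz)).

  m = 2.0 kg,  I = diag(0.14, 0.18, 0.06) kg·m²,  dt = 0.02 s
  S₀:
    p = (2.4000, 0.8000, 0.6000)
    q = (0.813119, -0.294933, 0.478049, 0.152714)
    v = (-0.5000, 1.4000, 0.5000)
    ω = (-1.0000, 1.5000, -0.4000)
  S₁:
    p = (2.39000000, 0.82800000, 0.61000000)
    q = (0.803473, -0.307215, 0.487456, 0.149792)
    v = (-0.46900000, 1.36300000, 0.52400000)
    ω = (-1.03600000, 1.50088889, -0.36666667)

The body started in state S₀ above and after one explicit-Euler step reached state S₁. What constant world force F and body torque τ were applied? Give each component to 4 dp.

velocity change Δv = (0.03100000, -0.03700000, 0.02400000)
m·(v₁−v₀)/dt = (3.1000, -3.7000, 2.4000)
ω₁ − ω₀ = (-0.03600000, 0.00088889, 0.03333333)
applied torque τ = (-0.1800, 0.0400, 0.0400)

F = (3.1000, -3.7000, 2.4000)
τ = (-0.1800, 0.0400, 0.0400)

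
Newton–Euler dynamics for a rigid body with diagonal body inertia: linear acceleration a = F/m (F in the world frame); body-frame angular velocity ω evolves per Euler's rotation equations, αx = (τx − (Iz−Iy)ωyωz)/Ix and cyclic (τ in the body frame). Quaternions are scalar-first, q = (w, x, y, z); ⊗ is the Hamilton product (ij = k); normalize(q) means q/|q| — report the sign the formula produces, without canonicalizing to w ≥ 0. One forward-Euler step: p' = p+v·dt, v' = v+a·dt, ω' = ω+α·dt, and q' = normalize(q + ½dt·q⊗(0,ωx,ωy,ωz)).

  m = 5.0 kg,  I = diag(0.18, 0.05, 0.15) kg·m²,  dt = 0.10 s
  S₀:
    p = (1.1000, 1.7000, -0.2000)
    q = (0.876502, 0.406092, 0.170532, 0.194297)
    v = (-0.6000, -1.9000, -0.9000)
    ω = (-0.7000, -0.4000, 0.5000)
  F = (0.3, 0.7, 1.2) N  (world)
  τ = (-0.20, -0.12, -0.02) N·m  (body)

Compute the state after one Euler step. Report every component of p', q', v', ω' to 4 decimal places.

p' = (1.0400, 1.5100, -0.2900)
q' = (0.8883, 0.3831, 0.1359, 0.2138)
v' = (-0.5940, -1.8860, -0.8760)
ω' = (-0.8000, -0.6190, 0.5109)

(τ − ω×Iω)/I = (-1.0000, -2.1900, 0.1093)
ω + α·dt = (-0.8000, -0.6190, 0.5109)
Hamilton product q⊗(0,ω) = (0.2553287, -0.4505666, -0.6896547, 0.3951866)
updated quaternion q' = (0.8883, 0.3831, 0.1359, 0.2138)
a = F/m = (0.0600, 0.1400, 0.2400)
p + v·dt = (1.0400, 1.5100, -0.2900)
v' = v + a·dt = (-0.5940, -1.8860, -0.8760)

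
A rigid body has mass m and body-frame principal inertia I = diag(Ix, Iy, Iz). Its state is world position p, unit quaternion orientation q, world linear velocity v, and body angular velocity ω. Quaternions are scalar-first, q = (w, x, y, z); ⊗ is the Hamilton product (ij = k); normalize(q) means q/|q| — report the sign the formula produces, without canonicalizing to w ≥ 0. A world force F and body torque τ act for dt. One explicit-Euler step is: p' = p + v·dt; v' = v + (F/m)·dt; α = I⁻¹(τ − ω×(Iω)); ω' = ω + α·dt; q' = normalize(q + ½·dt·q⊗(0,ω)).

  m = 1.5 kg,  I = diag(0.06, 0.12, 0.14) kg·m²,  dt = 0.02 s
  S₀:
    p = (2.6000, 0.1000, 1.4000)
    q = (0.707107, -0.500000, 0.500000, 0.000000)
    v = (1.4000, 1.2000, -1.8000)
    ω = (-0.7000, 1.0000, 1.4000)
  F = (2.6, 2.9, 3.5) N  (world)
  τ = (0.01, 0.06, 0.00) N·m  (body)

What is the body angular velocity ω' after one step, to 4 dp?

(τ − ω×Iω)/I = (-0.3000, -0.1533, 0.3000)
ω' = ω + α·dt = (-0.7060, 0.9969, 1.4060)

ω' = (-0.7060, 0.9969, 1.4060)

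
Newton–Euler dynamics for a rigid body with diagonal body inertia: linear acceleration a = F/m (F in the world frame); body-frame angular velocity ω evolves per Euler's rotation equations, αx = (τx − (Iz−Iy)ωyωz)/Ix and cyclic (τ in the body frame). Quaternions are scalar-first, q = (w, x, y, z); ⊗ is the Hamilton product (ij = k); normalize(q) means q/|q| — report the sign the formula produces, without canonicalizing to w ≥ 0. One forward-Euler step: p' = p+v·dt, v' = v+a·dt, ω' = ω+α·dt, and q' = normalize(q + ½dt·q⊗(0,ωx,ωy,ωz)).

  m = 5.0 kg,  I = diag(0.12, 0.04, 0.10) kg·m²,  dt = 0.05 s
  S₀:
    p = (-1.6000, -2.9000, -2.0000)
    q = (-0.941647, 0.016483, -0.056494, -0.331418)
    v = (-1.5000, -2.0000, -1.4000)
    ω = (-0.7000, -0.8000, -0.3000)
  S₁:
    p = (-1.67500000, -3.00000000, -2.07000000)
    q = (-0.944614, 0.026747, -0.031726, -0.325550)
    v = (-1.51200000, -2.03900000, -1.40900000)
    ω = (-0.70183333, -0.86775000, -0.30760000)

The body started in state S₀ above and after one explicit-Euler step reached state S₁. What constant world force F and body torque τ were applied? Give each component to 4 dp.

F = (-1.2000, -3.9000, -0.9000)
τ = (0.0100, -0.0500, -0.0600)

velocity change Δv = (-0.01200000, -0.03900000, -0.00900000)
F = m·Δv/dt = (-1.2000, -3.9000, -0.9000)
ω₁ − ω₀ = (-0.00183333, -0.06775000, -0.00760000)
gyro term ω₀×Iω₀ = (0.0144, 0.0042, -0.0448)
I·α + gyro = (0.0100, -0.0500, -0.0600)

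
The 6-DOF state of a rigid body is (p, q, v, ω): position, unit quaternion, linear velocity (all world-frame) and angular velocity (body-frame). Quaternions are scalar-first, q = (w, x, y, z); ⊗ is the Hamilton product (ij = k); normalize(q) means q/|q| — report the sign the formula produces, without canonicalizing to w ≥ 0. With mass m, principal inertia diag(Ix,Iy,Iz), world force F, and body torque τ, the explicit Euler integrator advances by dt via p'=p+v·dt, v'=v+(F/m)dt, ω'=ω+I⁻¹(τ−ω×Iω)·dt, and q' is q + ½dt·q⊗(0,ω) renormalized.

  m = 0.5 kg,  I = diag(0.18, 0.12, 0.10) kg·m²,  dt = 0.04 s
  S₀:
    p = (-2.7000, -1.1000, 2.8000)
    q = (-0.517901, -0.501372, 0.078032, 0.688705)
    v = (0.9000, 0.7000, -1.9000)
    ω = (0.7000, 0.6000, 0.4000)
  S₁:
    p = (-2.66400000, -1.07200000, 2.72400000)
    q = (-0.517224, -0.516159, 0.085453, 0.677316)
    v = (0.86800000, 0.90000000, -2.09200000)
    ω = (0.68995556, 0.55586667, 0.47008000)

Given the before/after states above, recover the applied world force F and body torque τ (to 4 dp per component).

Δω = ω₁−ω₀ = (-0.01004444, -0.04413333, 0.07008000)
I·α + gyro = (-0.0500, -0.1100, 0.1500)
Δv = v₁−v₀ = (-0.03200000, 0.20000000, -0.19200000)
m·(v₁−v₀)/dt = (-0.4000, 2.5000, -2.4000)

F = (-0.4000, 2.5000, -2.4000)
τ = (-0.0500, -0.1100, 0.1500)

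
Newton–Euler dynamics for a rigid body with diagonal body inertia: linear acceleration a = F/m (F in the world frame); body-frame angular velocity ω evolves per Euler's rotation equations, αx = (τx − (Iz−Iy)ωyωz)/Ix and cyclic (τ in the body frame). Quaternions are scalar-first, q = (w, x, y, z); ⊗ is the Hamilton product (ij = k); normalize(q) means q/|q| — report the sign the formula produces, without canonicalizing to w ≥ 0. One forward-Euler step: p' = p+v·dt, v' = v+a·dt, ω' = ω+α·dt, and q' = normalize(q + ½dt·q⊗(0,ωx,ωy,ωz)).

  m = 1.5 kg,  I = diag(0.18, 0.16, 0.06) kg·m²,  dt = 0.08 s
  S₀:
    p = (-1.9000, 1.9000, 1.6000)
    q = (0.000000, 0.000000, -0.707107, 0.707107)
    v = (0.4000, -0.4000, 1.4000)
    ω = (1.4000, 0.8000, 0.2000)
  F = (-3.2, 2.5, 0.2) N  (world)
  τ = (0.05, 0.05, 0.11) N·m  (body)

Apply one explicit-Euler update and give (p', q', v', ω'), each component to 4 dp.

a = F/m = (-2.1333, 1.6667, 0.1333)
p' = p + v·dt = (-1.8680, 1.8680, 1.7120)
v' = v + a·dt = (0.2293, -0.2667, 1.4107)
gyro term ω×Iω = (-0.0160, 0.0336, -0.0224)
α = I⁻¹(τ − ω×Iω) = (0.3667, 0.1025, 2.2067)
new body rate ω' = (1.4293, 0.8082, 0.3765)
q⊗(0,ω) = (0.4242642, -0.7071070, 0.9899498, 0.9899498)
q + ½dt·q⊗(0,ω), renormalized = (0.0169, -0.0282, -0.6661, 0.7451)

p' = (-1.8680, 1.8680, 1.7120)
q' = (0.0169, -0.0282, -0.6661, 0.7451)
v' = (0.2293, -0.2667, 1.4107)
ω' = (1.4293, 0.8082, 0.3765)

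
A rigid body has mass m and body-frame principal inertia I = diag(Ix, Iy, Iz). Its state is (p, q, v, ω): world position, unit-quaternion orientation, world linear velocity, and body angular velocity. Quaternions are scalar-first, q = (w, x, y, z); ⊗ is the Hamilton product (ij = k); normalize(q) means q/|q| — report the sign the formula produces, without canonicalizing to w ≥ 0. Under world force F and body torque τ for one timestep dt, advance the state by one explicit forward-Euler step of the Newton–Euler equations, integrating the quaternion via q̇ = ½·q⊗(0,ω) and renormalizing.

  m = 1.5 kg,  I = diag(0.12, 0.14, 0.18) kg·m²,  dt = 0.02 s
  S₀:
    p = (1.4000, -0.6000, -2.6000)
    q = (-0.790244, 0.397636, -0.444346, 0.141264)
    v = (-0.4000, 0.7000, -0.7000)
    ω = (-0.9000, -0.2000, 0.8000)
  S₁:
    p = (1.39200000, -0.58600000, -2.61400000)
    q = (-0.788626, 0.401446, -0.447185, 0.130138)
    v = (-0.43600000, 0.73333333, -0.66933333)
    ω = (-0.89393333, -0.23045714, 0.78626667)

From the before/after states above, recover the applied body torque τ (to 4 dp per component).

τ = (0.0300, -0.1700, -0.1200)

Δω = ω₁−ω₀ = (0.00606667, -0.03045714, -0.01373333)
gyro term ω₀×Iω₀ = (-0.0064, 0.0432, 0.0036)
applied torque τ = (0.0300, -0.1700, -0.1200)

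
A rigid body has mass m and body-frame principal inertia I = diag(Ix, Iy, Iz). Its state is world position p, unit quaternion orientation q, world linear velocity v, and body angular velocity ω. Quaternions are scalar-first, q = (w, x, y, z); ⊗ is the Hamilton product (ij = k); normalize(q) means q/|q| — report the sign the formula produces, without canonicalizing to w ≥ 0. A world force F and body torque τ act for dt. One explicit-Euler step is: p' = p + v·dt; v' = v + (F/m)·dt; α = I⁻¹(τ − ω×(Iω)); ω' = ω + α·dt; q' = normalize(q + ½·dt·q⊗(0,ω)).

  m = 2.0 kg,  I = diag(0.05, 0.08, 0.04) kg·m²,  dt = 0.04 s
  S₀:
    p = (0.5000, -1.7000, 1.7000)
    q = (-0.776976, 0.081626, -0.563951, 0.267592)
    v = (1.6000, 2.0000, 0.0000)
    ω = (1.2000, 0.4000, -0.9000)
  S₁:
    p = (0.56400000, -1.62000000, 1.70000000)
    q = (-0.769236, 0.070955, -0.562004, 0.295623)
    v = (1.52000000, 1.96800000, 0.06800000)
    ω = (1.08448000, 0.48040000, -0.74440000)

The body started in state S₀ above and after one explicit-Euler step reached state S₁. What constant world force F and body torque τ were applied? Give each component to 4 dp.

F = (-4.0000, -1.6000, 3.4000)
τ = (-0.1300, 0.1500, 0.1700)

Δv = v₁−v₀ = (-0.08000000, -0.03200000, 0.06800000)
applied force F = (-4.0000, -1.6000, 3.4000)
rate change Δω = (-0.11552000, 0.08040000, 0.15560000)
gyro term ω₀×Iω₀ = (0.0144, -0.0108, 0.0144)
I·α + gyro = (-0.1300, 0.1500, 0.1700)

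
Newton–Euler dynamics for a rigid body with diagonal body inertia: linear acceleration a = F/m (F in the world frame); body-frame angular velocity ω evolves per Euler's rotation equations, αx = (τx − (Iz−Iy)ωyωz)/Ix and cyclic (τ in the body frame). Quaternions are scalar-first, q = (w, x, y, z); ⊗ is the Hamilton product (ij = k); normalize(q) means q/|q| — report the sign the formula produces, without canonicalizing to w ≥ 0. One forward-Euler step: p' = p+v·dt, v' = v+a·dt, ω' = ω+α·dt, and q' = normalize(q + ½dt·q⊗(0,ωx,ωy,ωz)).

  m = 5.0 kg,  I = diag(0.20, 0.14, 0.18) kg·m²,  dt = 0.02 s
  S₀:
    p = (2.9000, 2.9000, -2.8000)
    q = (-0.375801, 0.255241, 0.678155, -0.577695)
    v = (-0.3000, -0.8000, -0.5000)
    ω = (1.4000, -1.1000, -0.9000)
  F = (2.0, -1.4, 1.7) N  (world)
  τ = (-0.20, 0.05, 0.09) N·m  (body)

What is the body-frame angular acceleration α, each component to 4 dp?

gyro term ω×Iω = (0.0396, -0.0252, 0.0924)
(τ − ω×Iω)/I = (-1.1980, 0.5371, -0.0133)

α = (-1.1980, 0.5371, -0.0133)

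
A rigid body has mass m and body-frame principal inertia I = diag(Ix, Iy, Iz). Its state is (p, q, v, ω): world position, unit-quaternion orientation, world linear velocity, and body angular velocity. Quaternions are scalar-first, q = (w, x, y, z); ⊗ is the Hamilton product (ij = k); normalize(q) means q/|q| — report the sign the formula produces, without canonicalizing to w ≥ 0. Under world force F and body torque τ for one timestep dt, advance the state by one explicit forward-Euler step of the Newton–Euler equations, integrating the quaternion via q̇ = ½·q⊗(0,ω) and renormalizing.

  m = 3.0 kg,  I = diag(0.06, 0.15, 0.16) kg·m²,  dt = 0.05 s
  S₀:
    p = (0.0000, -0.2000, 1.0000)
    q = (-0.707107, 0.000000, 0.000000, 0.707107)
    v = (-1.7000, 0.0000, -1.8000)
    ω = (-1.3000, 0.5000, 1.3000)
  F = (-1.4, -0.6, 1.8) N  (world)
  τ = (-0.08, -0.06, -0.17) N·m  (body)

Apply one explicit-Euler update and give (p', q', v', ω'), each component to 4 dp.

gyro term ω×Iω = (0.0065, 0.1690, -0.0585)
(τ − ω×Iω)/I = (-1.4417, -1.5267, -0.6969)
ω' = ω + α·dt = (-1.3721, 0.4237, 1.2652)
q⊗(0,ω) = (-0.9192391, 0.5656856, -1.2727926, -0.9192391)
q' = normalize(q + ½dt·q⊗(0,ω)) = (-0.7293, 0.0141, -0.0318, 0.6834)
linear accel F/m = (-0.4667, -0.2000, 0.6000)
p + v·dt = (-0.0850, -0.2000, 0.9100)
new velocity v' = (-1.7233, -0.0100, -1.7700)

p' = (-0.0850, -0.2000, 0.9100)
q' = (-0.7293, 0.0141, -0.0318, 0.6834)
v' = (-1.7233, -0.0100, -1.7700)
ω' = (-1.3721, 0.4237, 1.2652)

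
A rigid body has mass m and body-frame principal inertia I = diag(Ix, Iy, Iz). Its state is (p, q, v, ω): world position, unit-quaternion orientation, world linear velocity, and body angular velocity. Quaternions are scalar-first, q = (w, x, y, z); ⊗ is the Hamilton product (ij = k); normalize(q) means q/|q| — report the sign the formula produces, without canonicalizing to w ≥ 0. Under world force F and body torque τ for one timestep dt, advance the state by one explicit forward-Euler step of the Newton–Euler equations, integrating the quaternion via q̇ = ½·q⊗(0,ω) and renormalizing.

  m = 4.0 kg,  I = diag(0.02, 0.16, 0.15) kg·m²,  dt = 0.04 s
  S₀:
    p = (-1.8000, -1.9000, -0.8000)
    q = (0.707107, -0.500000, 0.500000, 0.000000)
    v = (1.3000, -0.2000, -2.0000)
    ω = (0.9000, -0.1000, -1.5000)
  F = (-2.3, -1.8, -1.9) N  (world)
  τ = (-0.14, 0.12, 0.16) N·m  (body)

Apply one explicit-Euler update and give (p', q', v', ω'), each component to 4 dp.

p' = (-1.7480, -1.9080, -0.8800)
q' = (0.7167, -0.5020, 0.4833, -0.0292)
v' = (1.2770, -0.2180, -2.0190)
ω' = (0.6230, -0.1139, -1.4540)

gyro term ω×Iω = (-0.0015, 0.1755, -0.0126)
(τ − ω×Iω)/I = (-6.9250, -0.3469, 1.1507)
new body rate ω' = (0.6230, -0.1139, -1.4540)
q⊗(0,ω) = (0.5000000, -0.1136037, -0.8207107, -1.4606605)
updated quaternion q' = (0.7167, -0.5020, 0.4833, -0.0292)
p' = p + v·dt = (-1.7480, -1.9080, -0.8800)
v + (F/m)dt = (1.2770, -0.2180, -2.0190)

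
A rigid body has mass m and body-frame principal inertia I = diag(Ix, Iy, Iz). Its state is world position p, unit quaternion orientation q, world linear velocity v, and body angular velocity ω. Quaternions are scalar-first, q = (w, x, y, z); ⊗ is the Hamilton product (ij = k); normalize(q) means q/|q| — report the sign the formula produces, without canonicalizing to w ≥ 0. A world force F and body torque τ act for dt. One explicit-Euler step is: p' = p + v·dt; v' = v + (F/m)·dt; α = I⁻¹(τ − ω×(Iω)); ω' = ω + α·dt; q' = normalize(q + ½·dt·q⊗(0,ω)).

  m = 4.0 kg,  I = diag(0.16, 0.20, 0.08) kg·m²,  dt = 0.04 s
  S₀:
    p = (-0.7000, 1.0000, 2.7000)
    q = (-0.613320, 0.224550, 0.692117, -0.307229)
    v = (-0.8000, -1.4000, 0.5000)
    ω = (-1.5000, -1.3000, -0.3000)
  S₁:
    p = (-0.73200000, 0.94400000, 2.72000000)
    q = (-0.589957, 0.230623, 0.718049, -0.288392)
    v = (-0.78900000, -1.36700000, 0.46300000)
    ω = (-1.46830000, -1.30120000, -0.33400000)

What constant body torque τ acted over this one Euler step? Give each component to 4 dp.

ω₁ − ω₀ = (0.03170000, -0.00120000, -0.03400000)
I·α + gyro = (0.0800, 0.0300, 0.0100)

τ = (0.0800, 0.0300, 0.0100)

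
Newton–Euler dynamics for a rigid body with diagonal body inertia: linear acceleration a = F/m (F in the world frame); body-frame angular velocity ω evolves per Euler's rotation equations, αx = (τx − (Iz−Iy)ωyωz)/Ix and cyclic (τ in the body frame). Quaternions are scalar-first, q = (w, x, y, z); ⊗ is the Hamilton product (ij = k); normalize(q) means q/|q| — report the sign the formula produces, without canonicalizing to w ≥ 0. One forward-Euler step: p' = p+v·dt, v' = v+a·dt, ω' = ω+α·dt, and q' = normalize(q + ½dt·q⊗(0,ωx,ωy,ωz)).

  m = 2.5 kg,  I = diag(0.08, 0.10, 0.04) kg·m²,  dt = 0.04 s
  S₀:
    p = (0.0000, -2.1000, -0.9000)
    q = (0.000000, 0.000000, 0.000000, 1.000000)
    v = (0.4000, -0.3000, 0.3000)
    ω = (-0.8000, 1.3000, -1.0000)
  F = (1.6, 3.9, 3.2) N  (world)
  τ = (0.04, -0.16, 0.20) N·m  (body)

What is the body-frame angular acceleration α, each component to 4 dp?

α = (-0.4750, -1.9200, 5.5200)

ω×(Iω) gyroscopic = (0.0780, 0.0320, -0.0208)
angular accel α = (-0.4750, -1.9200, 5.5200)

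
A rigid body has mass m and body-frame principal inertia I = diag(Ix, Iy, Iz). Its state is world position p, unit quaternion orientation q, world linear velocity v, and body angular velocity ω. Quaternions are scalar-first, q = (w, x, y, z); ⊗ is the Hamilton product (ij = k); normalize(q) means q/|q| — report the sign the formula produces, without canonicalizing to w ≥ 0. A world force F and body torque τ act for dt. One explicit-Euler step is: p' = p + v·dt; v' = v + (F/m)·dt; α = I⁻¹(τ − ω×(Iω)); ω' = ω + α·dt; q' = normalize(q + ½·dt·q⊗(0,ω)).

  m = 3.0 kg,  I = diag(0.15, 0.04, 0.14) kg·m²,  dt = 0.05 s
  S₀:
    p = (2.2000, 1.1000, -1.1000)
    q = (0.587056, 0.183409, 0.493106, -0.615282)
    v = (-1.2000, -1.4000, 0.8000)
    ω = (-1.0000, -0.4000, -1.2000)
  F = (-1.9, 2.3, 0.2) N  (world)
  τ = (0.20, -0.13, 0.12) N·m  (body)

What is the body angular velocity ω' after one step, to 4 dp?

ω' = (-0.9493, -0.5775, -1.1414)

precession coupling ω×(Iω) = (0.0480, 0.0120, -0.0440)
(τ − ω×Iω)/I = (1.0133, -3.5500, 1.1714)
ω + α·dt = (-0.9493, -0.5775, -1.1414)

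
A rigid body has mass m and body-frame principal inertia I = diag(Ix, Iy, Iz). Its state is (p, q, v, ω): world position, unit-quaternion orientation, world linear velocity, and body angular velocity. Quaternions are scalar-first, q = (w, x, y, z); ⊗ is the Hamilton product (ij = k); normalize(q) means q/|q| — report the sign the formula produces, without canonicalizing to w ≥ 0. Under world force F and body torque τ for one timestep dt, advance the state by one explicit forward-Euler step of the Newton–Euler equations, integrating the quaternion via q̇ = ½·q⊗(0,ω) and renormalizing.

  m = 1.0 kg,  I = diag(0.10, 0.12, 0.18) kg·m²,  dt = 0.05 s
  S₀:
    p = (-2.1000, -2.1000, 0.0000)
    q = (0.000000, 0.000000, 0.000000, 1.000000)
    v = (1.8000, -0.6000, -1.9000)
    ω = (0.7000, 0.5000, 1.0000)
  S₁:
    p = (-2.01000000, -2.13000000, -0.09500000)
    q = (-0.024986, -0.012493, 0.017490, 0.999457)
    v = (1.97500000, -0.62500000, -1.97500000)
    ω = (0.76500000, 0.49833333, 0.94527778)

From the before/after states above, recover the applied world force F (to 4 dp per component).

Δv = v₁−v₀ = (0.17500000, -0.02500000, -0.07500000)
m·(v₁−v₀)/dt = (3.5000, -0.5000, -1.5000)

F = (3.5000, -0.5000, -1.5000)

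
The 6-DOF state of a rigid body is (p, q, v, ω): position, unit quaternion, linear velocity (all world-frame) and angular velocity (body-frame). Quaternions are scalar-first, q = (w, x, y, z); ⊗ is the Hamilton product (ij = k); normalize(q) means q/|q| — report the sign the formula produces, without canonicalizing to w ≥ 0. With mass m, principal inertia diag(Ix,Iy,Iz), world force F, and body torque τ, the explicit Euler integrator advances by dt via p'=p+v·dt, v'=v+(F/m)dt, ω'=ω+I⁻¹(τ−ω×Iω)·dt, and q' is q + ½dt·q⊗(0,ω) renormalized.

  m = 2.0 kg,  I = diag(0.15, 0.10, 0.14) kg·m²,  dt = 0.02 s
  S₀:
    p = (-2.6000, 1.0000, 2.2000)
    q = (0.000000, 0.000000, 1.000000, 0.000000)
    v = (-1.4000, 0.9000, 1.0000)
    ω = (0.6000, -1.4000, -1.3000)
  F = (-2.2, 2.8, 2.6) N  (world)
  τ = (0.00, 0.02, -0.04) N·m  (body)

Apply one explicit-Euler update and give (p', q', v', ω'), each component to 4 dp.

p' = (-2.6280, 1.0180, 2.2200)
q' = (0.0140, -0.0130, 0.9998, -0.0060)
v' = (-1.4220, 0.9280, 1.0260)
ω' = (0.5903, -1.3944, -1.3117)

linear accel F/m = (-1.1000, 1.4000, 1.3000)
new position p' = (-2.6280, 1.0180, 2.2200)
v + (F/m)dt = (-1.4220, 0.9280, 1.0260)
gyro term ω×Iω = (0.0728, -0.0078, 0.0420)
angular accel α = (-0.4853, 0.2780, -0.5857)
new body rate ω' = (0.5903, -1.3944, -1.3117)
q⊗(0,ω) = (1.4000000, -1.3000000, 0.0000000, -0.6000000)
q + ½dt·q⊗(0,ω), renormalized = (0.0140, -0.0130, 0.9998, -0.0060)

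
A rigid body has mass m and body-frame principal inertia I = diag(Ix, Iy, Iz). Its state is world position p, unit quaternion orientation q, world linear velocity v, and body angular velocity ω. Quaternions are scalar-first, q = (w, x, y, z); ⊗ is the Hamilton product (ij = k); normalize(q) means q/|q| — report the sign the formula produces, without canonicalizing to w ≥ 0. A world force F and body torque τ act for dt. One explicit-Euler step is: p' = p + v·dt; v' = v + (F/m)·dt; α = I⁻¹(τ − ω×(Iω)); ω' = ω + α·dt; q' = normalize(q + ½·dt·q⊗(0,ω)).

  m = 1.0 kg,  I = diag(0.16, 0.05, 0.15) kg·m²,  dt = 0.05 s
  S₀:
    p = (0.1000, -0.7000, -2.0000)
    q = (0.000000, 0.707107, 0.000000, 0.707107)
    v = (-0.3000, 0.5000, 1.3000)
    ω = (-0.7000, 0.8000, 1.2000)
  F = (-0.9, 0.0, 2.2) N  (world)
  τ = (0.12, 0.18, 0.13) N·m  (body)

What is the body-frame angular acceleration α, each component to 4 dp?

precession coupling ω×(Iω) = (0.0960, -0.0084, 0.0616)
α = I⁻¹(τ − ω×Iω) = (0.1500, 3.7680, 0.4560)

α = (0.1500, 3.7680, 0.4560)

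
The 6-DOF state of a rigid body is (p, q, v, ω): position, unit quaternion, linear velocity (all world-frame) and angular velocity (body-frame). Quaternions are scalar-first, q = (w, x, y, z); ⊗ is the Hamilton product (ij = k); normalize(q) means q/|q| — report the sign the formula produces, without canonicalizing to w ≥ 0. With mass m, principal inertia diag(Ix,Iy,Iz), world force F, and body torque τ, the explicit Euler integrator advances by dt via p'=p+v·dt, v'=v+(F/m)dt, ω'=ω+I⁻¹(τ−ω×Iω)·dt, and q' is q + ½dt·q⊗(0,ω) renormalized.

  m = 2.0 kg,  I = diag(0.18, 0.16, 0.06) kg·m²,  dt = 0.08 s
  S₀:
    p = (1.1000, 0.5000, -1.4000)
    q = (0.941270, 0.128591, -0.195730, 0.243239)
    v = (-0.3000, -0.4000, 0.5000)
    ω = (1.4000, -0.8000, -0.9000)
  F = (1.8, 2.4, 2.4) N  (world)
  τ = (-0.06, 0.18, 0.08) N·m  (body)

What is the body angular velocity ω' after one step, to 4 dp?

ω' = (1.4053, -0.6344, -0.8232)

(τ − ω×Iω)/I = (0.0667, 2.0700, 0.9600)
ω + α·dt = (1.4053, -0.6344, -0.8232)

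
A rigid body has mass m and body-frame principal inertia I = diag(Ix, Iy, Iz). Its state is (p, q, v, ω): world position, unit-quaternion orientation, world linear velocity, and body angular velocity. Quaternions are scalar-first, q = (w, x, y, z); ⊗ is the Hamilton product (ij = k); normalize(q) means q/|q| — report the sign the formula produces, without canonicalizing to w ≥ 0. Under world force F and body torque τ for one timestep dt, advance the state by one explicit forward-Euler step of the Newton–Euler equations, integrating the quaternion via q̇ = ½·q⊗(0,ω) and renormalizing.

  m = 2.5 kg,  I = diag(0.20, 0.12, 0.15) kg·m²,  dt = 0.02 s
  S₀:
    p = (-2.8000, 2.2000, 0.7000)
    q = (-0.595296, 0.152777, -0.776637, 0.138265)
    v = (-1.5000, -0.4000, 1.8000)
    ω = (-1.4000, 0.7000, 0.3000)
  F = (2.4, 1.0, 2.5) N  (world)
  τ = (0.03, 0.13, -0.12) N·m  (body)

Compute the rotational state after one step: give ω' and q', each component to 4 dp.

ω×(Iω) gyroscopic = (0.0063, -0.0210, 0.0784)
α = I⁻¹(τ − ω×Iω) = (0.1185, 1.2583, -1.3227)
new body rate ω' = (-1.3976, 0.7252, 0.2735)
Hamilton product q⊗(0,ω) = (0.7160542, 0.5036378, -0.6561113, -1.1589367)
q + ½dt·q⊗(0,ω), renormalized = (-0.5881, 0.1578, -0.7831, 0.1267)

ω' = (-1.3976, 0.7252, 0.2735)
q' = (-0.5881, 0.1578, -0.7831, 0.1267)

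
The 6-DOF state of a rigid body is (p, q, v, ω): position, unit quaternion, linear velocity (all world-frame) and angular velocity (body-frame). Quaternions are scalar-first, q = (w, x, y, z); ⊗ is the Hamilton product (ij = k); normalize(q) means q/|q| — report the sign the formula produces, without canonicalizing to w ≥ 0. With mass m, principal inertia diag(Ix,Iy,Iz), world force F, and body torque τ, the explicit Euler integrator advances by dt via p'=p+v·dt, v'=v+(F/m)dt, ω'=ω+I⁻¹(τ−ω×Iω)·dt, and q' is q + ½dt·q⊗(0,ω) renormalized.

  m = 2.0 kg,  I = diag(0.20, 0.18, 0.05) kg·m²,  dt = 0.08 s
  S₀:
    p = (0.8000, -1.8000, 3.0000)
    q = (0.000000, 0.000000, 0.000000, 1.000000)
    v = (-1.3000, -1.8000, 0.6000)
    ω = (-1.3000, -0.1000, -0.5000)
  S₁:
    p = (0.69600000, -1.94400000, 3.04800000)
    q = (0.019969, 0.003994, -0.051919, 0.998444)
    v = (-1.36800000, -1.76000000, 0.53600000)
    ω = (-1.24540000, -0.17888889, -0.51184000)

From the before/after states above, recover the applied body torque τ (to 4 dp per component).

τ = (0.1300, -0.0800, -0.0100)

ω₁ − ω₀ = (0.05460000, -0.07888889, -0.01184000)
ω₀×(Iω₀) = (-0.0065, 0.0975, -0.0026)
τ = I·(Δω/dt) + ω₀×(Iω₀) = (0.1300, -0.0800, -0.0100)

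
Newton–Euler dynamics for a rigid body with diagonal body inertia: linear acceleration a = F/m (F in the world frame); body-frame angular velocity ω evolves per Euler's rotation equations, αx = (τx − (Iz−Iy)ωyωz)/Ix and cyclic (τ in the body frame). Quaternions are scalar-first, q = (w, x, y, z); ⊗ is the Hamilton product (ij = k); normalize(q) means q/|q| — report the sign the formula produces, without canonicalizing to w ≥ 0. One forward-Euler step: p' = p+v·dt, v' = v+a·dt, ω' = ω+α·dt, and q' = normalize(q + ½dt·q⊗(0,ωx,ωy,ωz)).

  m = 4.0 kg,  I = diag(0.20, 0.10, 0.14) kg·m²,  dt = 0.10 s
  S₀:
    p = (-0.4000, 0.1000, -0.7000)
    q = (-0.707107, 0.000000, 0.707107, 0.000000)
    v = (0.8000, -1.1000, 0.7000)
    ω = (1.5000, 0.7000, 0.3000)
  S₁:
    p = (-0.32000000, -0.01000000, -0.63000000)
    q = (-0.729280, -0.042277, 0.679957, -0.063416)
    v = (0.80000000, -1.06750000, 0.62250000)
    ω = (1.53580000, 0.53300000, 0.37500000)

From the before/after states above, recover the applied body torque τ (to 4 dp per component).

τ = (0.0800, -0.1400, 0.0000)

Δω = ω₁−ω₀ = (0.03580000, -0.16700000, 0.07500000)
ω₀×(Iω₀) = (0.0084, 0.0270, -0.1050)
τ = I·(Δω/dt) + ω₀×(Iω₀) = (0.0800, -0.1400, 0.0000)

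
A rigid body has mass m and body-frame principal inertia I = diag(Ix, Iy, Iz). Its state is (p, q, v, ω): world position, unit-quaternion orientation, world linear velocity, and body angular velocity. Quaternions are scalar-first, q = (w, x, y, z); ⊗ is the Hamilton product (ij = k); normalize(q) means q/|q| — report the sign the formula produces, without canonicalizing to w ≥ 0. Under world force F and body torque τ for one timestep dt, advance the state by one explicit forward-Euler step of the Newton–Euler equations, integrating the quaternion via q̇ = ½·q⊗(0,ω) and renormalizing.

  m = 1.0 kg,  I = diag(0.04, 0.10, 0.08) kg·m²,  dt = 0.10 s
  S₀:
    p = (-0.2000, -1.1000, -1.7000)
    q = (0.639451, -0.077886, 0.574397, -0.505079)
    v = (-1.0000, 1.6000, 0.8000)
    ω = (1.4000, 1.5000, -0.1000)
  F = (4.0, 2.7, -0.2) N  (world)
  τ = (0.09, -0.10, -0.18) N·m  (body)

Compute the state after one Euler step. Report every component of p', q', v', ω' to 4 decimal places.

a = F/m = (4.0000, 2.7000, -0.2000)
p' = p + v·dt = (-0.3000, -0.9400, -1.6200)
v' = v + a·dt = (-0.6000, 1.8700, 0.7800)
ω×(Iω) gyroscopic = (0.0030, 0.0056, 0.1260)
α = I⁻¹(τ − ω×Iω) = (2.1750, -1.0560, -3.8250)
new body rate ω' = (1.6175, 1.3944, -0.4825)
Hamilton product q⊗(0,ω) = (-0.8030630, 1.5954102, 0.2442773, -0.9849299)
q' = normalize(q + ½dt·q⊗(0,ω)) = (0.5962, 0.0019, 0.5835, -0.5514)

p' = (-0.3000, -0.9400, -1.6200)
q' = (0.5962, 0.0019, 0.5835, -0.5514)
v' = (-0.6000, 1.8700, 0.7800)
ω' = (1.6175, 1.3944, -0.4825)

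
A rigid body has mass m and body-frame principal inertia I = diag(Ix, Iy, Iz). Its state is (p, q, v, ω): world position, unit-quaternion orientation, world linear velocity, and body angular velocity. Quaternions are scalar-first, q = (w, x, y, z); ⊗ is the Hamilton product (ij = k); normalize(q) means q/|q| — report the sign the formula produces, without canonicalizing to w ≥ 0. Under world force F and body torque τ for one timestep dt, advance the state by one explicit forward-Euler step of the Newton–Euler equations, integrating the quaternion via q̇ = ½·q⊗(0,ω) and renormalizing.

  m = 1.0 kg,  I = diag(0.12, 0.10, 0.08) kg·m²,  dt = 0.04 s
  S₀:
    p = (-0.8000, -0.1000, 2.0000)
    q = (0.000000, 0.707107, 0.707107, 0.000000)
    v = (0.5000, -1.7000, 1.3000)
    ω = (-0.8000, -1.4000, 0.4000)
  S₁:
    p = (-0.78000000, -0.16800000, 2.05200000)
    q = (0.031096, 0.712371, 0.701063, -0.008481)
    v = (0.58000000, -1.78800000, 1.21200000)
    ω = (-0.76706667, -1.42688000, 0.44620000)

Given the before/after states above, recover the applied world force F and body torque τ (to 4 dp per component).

F = (2.0000, -2.2000, -2.2000)
τ = (0.1100, -0.0800, 0.0700)

ω₁ − ω₀ = (0.03293333, -0.02688000, 0.04620000)
precession coupling = (0.0112, -0.0128, -0.0224)
I·α + gyro = (0.1100, -0.0800, 0.0700)
Δv = v₁−v₀ = (0.08000000, -0.08800000, -0.08800000)
m·(v₁−v₀)/dt = (2.0000, -2.2000, -2.2000)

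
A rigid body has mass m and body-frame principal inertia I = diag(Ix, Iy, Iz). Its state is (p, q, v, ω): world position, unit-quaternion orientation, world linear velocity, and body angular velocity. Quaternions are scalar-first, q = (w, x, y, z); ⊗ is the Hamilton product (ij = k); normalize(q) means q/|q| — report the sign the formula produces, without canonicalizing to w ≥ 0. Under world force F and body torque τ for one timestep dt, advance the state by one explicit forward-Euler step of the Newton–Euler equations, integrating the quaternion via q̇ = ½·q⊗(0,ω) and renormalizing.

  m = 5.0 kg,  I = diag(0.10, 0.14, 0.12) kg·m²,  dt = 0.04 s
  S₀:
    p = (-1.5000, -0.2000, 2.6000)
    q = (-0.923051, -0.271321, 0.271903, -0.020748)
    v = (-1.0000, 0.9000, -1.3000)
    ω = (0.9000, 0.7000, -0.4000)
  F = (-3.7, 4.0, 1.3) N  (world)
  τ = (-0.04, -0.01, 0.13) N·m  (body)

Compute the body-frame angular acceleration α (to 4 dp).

ω×(Iω) gyroscopic = (0.0056, 0.0072, 0.0252)
α = I⁻¹(τ − ω×Iω) = (-0.4560, -0.1229, 0.8733)

α = (-0.4560, -0.1229, 0.8733)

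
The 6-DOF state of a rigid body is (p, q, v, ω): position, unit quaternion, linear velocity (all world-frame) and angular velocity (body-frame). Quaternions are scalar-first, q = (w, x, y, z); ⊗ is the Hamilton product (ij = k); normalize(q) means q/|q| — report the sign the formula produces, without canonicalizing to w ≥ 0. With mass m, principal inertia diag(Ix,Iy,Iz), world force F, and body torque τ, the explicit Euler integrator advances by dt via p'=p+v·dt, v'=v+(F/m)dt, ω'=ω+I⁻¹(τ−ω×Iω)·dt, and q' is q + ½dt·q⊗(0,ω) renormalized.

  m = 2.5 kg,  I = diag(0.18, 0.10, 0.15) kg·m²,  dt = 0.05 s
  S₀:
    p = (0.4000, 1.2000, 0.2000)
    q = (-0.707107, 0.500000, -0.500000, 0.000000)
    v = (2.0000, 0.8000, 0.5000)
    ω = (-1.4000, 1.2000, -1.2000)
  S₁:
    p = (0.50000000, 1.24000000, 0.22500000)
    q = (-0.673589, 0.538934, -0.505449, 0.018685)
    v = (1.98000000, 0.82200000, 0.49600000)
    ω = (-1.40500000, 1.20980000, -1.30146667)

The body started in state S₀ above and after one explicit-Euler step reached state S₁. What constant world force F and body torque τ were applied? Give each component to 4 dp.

v₁ − v₀ = (-0.02000000, 0.02200000, -0.00400000)
m·(v₁−v₀)/dt = (-1.0000, 1.1000, -0.2000)
Δω = ω₁−ω₀ = (-0.00500000, 0.00980000, -0.10146667)
τ = I·(Δω/dt) + ω₀×(Iω₀) = (-0.0900, 0.0700, -0.1700)

F = (-1.0000, 1.1000, -0.2000)
τ = (-0.0900, 0.0700, -0.1700)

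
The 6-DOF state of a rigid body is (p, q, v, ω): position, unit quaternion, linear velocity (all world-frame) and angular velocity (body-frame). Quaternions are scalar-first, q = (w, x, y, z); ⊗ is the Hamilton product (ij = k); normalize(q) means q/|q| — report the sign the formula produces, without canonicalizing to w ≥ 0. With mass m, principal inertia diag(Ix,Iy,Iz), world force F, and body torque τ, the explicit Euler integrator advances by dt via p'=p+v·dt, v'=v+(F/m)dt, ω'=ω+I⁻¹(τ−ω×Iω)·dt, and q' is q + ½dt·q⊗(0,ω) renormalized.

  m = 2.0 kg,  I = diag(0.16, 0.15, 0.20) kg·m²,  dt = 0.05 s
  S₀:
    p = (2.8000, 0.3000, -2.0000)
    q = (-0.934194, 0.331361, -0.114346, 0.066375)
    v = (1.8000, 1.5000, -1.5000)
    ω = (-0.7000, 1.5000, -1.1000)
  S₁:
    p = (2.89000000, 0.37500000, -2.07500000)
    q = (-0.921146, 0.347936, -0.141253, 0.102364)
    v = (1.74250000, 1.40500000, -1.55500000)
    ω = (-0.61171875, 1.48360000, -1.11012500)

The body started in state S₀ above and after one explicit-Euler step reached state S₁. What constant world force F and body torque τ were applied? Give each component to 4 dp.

F = (-2.3000, -3.8000, -2.2000)
τ = (0.2000, -0.0800, -0.0300)

Δω = ω₁−ω₀ = (0.08828125, -0.01640000, -0.01012500)
applied torque τ = (0.2000, -0.0800, -0.0300)
Δv = v₁−v₀ = (-0.05750000, -0.09500000, -0.05500000)
applied force F = (-2.3000, -3.8000, -2.2000)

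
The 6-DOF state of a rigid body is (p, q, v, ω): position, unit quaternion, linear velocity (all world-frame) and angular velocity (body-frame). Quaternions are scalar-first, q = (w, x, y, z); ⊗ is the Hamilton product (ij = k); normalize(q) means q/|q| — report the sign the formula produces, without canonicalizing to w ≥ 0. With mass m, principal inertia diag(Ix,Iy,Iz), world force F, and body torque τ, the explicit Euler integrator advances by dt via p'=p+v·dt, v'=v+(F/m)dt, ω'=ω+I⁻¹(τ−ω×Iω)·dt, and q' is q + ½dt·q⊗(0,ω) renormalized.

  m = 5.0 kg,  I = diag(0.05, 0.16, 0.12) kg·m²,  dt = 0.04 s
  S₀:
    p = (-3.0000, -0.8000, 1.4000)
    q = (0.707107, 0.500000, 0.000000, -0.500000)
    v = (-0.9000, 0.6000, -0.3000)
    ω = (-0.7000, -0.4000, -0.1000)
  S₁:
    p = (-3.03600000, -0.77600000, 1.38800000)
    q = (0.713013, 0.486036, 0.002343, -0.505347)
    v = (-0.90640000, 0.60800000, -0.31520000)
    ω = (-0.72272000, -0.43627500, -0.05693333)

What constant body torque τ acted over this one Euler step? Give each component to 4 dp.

ω₁ − ω₀ = (-0.02272000, -0.03627500, 0.04306667)
I·α + gyro = (-0.0300, -0.1500, 0.1600)

τ = (-0.0300, -0.1500, 0.1600)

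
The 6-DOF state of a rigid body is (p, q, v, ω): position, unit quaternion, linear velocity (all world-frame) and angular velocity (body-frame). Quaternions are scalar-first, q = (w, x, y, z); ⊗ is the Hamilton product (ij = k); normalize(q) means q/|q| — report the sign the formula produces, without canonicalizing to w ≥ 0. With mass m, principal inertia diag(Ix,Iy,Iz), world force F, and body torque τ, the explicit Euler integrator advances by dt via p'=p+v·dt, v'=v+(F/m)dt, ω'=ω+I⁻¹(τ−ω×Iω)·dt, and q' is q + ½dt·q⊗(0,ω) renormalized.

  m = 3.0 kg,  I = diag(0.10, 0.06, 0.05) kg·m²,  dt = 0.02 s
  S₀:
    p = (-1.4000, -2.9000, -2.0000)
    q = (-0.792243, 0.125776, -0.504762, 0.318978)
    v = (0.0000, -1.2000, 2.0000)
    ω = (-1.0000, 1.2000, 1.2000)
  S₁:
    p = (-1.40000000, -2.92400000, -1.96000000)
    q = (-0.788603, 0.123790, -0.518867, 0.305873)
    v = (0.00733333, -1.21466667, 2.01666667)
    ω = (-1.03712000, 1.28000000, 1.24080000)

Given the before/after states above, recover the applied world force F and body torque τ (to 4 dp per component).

F = (1.1000, -2.2000, 2.5000)
τ = (-0.2000, 0.1800, 0.1500)

ω₁ − ω₀ = (-0.03712000, 0.08000000, 0.04080000)
I·α + gyro = (-0.2000, 0.1800, 0.1500)
Δv = v₁−v₀ = (0.00733333, -0.01466667, 0.01666667)
m·(v₁−v₀)/dt = (1.1000, -2.2000, 2.5000)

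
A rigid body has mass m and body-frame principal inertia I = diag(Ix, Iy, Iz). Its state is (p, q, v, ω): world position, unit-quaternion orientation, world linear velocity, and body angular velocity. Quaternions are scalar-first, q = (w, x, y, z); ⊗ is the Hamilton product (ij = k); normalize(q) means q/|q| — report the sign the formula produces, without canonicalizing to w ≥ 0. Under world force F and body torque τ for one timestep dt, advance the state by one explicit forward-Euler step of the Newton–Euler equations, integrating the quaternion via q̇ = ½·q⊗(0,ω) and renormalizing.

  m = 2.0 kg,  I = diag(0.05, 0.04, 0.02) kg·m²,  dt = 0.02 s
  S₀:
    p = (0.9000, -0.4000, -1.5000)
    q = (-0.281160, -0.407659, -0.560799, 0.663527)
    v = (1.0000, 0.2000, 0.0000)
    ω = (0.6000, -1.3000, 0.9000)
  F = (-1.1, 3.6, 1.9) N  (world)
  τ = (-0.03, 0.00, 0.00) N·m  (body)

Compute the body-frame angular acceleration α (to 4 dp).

ω×(Iω) gyroscopic = (0.0234, 0.0162, 0.0078)
angular accel α = (-1.0680, -0.4050, -0.3900)

α = (-1.0680, -0.4050, -0.3900)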